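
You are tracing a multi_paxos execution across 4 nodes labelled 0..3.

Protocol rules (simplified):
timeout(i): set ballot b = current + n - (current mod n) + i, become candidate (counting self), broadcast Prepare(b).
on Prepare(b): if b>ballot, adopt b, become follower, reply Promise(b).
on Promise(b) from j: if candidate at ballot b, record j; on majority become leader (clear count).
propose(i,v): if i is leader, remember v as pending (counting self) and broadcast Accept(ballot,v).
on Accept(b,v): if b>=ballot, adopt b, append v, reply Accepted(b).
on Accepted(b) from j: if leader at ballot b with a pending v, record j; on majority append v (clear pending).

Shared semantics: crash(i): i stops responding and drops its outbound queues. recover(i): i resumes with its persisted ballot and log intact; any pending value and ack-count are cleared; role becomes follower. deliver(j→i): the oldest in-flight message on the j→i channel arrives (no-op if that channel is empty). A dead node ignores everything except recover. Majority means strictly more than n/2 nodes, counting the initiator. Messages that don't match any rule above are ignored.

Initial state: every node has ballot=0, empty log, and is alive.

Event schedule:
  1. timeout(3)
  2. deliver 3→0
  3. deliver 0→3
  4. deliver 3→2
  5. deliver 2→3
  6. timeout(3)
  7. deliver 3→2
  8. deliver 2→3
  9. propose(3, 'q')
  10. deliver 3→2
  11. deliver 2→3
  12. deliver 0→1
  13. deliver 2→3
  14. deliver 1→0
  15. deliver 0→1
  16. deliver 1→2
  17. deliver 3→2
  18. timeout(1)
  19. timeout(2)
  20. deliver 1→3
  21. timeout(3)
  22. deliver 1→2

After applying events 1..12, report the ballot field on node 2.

11

after 1 — timeout(3): n3:cand/b7/[-]
after 2 — deliver 3→0: n0:foll/b7/[-]
after 3 — deliver 0→3: ·
after 4 — deliver 3→2: n2:foll/b7/[-]
after 5 — deliver 2→3: n3:lead/b7/[-]
after 6 — timeout(3): n3:cand/b11/[-]
after 7 — deliver 3→2: n2:foll/b11/[-]
after 8 — deliver 2→3: ·
after 9 — propose(3,'q'): ·
after 10 — deliver 3→2: ·
after 11 — deliver 2→3: ·
after 12 — deliver 0→1: ·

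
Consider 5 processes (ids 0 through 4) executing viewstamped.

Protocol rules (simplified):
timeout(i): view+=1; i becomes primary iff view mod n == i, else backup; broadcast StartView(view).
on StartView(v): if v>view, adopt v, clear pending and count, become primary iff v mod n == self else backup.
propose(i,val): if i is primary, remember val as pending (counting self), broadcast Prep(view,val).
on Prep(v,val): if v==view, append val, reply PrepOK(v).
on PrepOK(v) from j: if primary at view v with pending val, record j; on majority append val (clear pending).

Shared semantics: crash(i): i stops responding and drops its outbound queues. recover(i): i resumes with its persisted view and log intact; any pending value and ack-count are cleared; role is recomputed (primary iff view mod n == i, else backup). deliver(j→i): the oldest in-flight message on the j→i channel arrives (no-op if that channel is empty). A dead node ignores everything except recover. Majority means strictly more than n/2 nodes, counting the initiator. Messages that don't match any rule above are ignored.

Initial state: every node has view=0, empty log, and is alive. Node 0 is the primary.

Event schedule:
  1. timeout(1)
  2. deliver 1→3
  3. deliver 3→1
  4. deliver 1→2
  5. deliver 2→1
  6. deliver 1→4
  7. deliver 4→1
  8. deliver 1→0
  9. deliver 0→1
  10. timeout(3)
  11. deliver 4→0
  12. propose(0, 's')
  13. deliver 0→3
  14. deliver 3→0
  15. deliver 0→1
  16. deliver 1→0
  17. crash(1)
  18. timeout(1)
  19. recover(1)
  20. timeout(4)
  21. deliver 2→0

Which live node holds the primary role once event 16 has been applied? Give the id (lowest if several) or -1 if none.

e1 timeout(1): 1[prim,v=1,-]
e2 deliver 1→3: 3[back,v=1,-]
e3 deliver 3→1: ·
e4 deliver 1→2: 2[back,v=1,-]
e5 deliver 2→1: ·
e6 deliver 1→4: 4[back,v=1,-]
e7 deliver 4→1: ·
e8 deliver 1→0: 0[back,v=1,-]
e9 deliver 0→1: ·
e10 timeout(3): 3[back,v=2,-]
e11 deliver 4→0: ·
e12 propose(0,'s'): ·
e13 deliver 0→3: ·
e14 deliver 3→0: 0[back,v=2,-]
e15 deliver 0→1: ·
e16 deliver 1→0: ·

1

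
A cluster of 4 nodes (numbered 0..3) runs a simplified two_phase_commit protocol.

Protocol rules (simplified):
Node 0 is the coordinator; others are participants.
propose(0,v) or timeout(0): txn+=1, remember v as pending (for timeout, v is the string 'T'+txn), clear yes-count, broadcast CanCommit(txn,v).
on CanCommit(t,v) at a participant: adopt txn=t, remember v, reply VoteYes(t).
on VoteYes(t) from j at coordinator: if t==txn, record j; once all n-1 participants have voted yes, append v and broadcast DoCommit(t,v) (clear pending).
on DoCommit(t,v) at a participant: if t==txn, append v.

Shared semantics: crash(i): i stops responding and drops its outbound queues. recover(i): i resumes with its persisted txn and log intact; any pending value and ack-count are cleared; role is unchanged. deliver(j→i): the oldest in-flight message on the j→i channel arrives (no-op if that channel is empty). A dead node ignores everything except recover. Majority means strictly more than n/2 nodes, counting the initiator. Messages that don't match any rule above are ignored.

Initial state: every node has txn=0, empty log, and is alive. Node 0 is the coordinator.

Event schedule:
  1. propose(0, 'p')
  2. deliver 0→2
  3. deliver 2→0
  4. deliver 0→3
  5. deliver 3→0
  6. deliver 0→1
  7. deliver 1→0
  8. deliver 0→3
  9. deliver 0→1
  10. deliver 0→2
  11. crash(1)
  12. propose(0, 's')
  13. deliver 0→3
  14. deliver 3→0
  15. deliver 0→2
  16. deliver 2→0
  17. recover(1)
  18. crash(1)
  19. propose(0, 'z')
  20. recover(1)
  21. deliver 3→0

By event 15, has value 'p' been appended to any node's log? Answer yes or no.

1. propose(0,'p'):  <0:coor t1 ->
2. deliver 0→2:  <2:part t1 ->
3. deliver 2→0:  nop
4. deliver 0→3:  <3:part t1 ->
5. deliver 3→0:  nop
6. deliver 0→1:  <1:part t1 ->
7. deliver 1→0:  <0:coor t1 p>
8. deliver 0→3:  <3:part t1 p>
9. deliver 0→1:  <1:part t1 p>
10. deliver 0→2:  <2:part t1 p>
11. crash(1):  <1:✗part t1 p>
12. propose(0,'s'):  <0:coor t2 p>
13. deliver 0→3:  <3:part t2 p>
14. deliver 3→0:  nop
15. deliver 0→2:  <2:part t2 p>

yes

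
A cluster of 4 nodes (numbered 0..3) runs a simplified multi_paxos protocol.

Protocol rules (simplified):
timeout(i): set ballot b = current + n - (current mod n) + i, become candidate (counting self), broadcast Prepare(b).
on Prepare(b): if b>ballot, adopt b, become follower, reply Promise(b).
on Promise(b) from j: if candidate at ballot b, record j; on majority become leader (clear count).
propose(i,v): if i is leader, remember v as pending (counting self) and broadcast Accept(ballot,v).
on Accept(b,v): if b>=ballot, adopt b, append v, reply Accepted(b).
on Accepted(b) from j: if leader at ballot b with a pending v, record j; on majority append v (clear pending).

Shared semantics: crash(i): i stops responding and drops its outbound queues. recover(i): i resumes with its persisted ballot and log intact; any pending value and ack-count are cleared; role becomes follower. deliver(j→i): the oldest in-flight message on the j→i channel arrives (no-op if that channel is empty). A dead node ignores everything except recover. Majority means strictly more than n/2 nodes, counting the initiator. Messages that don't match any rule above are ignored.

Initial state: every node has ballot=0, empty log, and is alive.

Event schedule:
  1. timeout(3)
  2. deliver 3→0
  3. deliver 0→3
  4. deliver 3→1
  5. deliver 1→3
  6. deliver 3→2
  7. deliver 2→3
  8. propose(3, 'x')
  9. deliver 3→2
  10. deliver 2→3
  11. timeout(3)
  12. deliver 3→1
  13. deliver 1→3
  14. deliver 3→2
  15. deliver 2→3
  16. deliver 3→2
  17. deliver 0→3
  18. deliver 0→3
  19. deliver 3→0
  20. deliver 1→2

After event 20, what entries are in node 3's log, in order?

empty

e1 timeout(3): 3[cand,b=7,-]
e2 deliver 3→0: 0[foll,b=7,-]
e3 deliver 0→3: ·
e4 deliver 3→1: 1[foll,b=7,-]
e5 deliver 1→3: 3[lead,b=7,-]
e6 deliver 3→2: 2[foll,b=7,-]
e7 deliver 2→3: ·
e8 propose(3,'x'): ·
e9 deliver 3→2: 2[foll,b=7,x]
e10 deliver 2→3: ·
e11 timeout(3): 3[cand,b=11,-]
e12 deliver 3→1: 1[foll,b=7,x]
e13 deliver 1→3: ·
e14 deliver 3→2: 2[foll,b=11,x]
e15 deliver 2→3: ·
e16 deliver 3→2: ·
e17 deliver 0→3: ·
e18 deliver 0→3: ·
e19 deliver 3→0: 0[foll,b=7,x]
e20 deliver 1→2: ·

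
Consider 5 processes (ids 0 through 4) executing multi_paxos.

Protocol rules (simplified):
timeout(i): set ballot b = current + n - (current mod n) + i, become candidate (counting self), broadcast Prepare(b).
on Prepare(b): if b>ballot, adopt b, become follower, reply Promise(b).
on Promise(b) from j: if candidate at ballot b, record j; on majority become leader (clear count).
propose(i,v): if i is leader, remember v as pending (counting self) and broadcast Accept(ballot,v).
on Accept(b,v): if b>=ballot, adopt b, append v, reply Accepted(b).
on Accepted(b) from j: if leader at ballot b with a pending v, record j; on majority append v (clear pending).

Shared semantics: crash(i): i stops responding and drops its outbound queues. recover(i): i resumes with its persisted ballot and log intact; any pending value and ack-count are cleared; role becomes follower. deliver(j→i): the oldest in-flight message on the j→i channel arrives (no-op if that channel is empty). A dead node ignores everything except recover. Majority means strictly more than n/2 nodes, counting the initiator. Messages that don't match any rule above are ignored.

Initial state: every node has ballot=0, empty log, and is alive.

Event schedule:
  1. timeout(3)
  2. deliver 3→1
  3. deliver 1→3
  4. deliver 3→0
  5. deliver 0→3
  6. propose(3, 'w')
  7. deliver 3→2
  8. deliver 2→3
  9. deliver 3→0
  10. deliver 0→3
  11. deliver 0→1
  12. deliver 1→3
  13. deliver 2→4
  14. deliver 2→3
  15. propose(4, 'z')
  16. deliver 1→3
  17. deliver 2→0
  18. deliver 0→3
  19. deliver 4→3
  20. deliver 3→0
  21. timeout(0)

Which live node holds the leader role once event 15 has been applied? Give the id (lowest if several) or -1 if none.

3

after 1 — timeout(3): n3:cand/b8/[-]
after 2 — deliver 3→1: n1:foll/b8/[-]
after 3 — deliver 1→3: ·
after 4 — deliver 3→0: n0:foll/b8/[-]
after 5 — deliver 0→3: n3:lead/b8/[-]
after 6 — propose(3,'w'): ·
after 7 — deliver 3→2: n2:foll/b8/[-]
after 8 — deliver 2→3: ·
after 9 — deliver 3→0: n0:foll/b8/[w]
after 10 — deliver 0→3: ·
after 11 — deliver 0→1: ·
after 12 — deliver 1→3: ·
after 13 — deliver 2→4: ·
after 14 — deliver 2→3: ·
after 15 — propose(4,'z'): ·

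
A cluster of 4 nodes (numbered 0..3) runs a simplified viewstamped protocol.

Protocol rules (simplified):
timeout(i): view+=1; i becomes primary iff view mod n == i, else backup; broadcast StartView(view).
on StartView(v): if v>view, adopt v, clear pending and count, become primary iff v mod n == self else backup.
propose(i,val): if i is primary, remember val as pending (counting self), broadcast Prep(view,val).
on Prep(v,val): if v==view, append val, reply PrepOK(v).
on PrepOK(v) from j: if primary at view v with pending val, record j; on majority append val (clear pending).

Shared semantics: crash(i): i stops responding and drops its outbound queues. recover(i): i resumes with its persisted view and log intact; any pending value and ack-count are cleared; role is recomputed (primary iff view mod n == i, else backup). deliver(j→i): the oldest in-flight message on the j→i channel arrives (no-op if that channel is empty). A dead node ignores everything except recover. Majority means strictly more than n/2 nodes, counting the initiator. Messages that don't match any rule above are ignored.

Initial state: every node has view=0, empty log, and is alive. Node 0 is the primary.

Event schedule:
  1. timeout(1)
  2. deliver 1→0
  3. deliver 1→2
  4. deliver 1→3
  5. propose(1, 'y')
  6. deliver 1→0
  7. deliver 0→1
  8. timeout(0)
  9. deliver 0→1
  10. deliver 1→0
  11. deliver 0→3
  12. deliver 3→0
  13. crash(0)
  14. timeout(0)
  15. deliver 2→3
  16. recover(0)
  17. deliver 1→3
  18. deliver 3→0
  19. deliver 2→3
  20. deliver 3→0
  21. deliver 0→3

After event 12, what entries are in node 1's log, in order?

empty

after 1 — timeout(1): n1:prim/v1/[-]
after 2 — deliver 1→0: n0:back/v1/[-]
after 3 — deliver 1→2: n2:back/v1/[-]
after 4 — deliver 1→3: n3:back/v1/[-]
after 5 — propose(1,'y'): ·
after 6 — deliver 1→0: n0:back/v1/[y]
after 7 — deliver 0→1: ·
after 8 — timeout(0): n0:back/v2/[y]
after 9 — deliver 0→1: n1:back/v2/[-]
after 10 — deliver 1→0: ·
after 11 — deliver 0→3: n3:back/v2/[-]
after 12 — deliver 3→0: ·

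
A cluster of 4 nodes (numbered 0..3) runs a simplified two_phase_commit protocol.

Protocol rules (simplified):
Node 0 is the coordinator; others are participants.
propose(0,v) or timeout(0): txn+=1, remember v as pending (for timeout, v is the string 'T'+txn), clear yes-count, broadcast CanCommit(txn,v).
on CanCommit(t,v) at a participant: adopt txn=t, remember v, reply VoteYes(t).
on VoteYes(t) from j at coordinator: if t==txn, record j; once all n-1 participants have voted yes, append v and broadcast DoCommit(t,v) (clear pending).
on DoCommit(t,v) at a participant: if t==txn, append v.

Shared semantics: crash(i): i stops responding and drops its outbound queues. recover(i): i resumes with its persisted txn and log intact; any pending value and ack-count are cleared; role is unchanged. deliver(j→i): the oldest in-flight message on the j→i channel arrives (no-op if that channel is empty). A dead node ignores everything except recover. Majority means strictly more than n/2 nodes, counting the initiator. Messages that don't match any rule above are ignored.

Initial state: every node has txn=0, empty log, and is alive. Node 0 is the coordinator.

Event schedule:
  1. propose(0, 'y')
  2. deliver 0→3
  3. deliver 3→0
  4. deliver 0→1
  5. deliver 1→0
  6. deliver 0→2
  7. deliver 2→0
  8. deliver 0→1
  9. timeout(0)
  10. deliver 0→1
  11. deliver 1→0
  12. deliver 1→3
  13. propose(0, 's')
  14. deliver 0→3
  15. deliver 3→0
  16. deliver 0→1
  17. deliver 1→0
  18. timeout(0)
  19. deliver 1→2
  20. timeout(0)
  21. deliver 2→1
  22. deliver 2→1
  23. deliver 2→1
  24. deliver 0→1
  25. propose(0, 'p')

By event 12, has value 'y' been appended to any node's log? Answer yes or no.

yes

[1] propose(0,'y') → N0(coor t1 [-])
[2] deliver 0→3 → N3(part t1 [-])
[3] deliver 3→0 → ∅
[4] deliver 0→1 → N1(part t1 [-])
[5] deliver 1→0 → ∅
[6] deliver 0→2 → N2(part t1 [-])
[7] deliver 2→0 → N0(coor t1 [y])
[8] deliver 0→1 → N1(part t1 [y])
[9] timeout(0) → N0(coor t2 [y])
[10] deliver 0→1 → N1(part t2 [y])
[11] deliver 1→0 → ∅
[12] deliver 1→3 → ∅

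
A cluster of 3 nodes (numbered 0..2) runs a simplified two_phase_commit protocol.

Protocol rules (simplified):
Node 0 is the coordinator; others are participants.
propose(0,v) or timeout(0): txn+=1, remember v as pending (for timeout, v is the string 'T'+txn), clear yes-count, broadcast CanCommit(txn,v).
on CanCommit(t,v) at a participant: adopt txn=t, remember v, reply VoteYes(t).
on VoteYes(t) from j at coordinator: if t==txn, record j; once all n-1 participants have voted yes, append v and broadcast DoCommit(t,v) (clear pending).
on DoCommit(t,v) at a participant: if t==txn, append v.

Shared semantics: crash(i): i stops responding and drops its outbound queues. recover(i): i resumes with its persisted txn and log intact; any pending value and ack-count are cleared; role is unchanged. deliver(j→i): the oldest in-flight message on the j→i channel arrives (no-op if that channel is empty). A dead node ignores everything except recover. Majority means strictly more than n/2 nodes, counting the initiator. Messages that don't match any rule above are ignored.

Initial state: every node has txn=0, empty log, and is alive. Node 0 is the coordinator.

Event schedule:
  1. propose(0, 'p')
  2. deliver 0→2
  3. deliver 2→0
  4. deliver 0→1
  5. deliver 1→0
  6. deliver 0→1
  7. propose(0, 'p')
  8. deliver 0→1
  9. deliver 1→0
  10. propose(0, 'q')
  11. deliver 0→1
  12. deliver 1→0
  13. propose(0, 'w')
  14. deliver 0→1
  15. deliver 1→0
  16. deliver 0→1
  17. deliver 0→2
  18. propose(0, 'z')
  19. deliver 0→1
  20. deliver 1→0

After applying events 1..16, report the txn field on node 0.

e1 propose(0,'p'): 0[coor,t=1,-]
e2 deliver 0→2: 2[part,t=1,-]
e3 deliver 2→0: ·
e4 deliver 0→1: 1[part,t=1,-]
e5 deliver 1→0: 0[coor,t=1,p]
e6 deliver 0→1: 1[part,t=1,p]
e7 propose(0,'p'): 0[coor,t=2,p]
e8 deliver 0→1: 1[part,t=2,p]
e9 deliver 1→0: ·
e10 propose(0,'q'): 0[coor,t=3,p]
e11 deliver 0→1: 1[part,t=3,p]
e12 deliver 1→0: ·
e13 propose(0,'w'): 0[coor,t=4,p]
e14 deliver 0→1: 1[part,t=4,p]
e15 deliver 1→0: ·
e16 deliver 0→1: ·

4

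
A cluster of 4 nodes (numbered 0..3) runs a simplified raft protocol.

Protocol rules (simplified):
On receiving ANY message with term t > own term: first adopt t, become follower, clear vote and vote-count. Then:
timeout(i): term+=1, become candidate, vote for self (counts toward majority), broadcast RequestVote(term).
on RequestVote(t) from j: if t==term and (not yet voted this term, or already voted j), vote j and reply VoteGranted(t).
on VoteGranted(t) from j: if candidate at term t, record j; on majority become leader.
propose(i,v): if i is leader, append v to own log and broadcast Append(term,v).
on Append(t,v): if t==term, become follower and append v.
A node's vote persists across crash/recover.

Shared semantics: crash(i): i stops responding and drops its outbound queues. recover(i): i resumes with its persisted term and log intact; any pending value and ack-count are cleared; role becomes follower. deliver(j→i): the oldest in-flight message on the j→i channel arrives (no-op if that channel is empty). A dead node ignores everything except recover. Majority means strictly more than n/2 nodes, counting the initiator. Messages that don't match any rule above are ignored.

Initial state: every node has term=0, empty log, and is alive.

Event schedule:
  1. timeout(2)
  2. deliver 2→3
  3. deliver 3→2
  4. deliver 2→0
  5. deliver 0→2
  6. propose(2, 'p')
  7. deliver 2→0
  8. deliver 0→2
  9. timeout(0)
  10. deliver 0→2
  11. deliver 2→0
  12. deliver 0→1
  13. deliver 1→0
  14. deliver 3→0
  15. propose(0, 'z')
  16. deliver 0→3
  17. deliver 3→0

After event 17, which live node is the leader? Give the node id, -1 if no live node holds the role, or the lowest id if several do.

0

[1] timeout(2) → N2(cand t1 [-])
[2] deliver 2→3 → N3(foll t1 [-])
[3] deliver 3→2 → ∅
[4] deliver 2→0 → N0(foll t1 [-])
[5] deliver 0→2 → N2(lead t1 [-])
[6] propose(2,'p') → N2(lead t1 [p])
[7] deliver 2→0 → N0(foll t1 [p])
[8] deliver 0→2 → ∅
[9] timeout(0) → N0(cand t2 [p])
[10] deliver 0→2 → N2(foll t2 [p])
[11] deliver 2→0 → ∅
[12] deliver 0→1 → N1(foll t2 [-])
[13] deliver 1→0 → N0(lead t2 [p])
[14] deliver 3→0 → ∅
[15] propose(0,'z') → N0(lead t2 [p,z])
[16] deliver 0→3 → N3(foll t2 [-])
[17] deliver 3→0 → ∅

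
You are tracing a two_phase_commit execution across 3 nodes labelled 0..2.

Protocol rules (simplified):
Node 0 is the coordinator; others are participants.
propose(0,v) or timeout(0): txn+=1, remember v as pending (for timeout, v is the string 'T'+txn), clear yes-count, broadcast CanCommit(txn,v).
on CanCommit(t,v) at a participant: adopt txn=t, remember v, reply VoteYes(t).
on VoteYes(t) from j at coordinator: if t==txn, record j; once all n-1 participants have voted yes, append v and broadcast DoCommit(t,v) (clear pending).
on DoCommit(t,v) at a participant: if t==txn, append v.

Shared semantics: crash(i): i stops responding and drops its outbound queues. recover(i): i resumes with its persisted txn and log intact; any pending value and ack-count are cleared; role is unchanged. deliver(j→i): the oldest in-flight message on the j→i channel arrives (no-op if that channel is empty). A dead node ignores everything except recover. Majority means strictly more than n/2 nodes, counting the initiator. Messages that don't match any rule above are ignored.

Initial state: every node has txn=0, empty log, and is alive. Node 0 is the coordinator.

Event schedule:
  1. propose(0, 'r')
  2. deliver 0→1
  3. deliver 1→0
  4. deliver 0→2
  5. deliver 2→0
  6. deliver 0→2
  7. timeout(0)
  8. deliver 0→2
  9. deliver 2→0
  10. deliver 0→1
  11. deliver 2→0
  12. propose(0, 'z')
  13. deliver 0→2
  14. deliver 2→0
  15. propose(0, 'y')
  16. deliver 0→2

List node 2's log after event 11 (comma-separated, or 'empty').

step 1 propose(0,'r'): 0={coor,t=1,log=-}
step 2 deliver 0→1: 1={part,t=1,log=-}
step 3 deliver 1→0: —
step 4 deliver 0→2: 2={part,t=1,log=-}
step 5 deliver 2→0: 0={coor,t=1,log=r}
step 6 deliver 0→2: 2={part,t=1,log=r}
step 7 timeout(0): 0={coor,t=2,log=r}
step 8 deliver 0→2: 2={part,t=2,log=r}
step 9 deliver 2→0: —
step 10 deliver 0→1: 1={part,t=1,log=r}
step 11 deliver 2→0: —

r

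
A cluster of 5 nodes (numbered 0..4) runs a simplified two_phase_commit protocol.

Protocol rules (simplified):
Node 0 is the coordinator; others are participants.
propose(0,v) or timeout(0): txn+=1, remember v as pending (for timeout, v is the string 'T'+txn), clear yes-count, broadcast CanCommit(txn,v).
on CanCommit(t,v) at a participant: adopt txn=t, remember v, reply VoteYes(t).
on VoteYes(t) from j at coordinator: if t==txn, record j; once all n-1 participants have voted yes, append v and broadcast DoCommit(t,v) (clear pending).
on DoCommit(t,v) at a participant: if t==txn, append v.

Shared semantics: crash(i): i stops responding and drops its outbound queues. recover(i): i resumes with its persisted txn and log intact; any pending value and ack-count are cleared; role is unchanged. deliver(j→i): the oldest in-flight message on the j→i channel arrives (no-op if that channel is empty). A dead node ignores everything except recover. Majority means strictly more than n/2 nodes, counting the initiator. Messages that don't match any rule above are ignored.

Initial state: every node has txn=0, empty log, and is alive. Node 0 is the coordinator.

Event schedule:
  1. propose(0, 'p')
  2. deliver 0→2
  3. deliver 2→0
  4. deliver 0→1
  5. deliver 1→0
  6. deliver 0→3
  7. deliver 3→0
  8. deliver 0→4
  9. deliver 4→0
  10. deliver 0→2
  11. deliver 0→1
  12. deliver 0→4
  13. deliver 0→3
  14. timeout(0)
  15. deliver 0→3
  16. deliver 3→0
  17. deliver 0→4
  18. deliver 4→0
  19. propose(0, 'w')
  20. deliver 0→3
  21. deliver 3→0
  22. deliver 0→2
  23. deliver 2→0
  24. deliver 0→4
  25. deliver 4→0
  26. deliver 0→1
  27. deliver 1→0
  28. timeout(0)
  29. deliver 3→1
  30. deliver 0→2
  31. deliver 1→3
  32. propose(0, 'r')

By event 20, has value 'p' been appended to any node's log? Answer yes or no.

yes

after 1 — propose(0,'p'): n0:coor/t1/[-]
after 2 — deliver 0→2: n2:part/t1/[-]
after 3 — deliver 2→0: ·
after 4 — deliver 0→1: n1:part/t1/[-]
after 5 — deliver 1→0: ·
after 6 — deliver 0→3: n3:part/t1/[-]
after 7 — deliver 3→0: ·
after 8 — deliver 0→4: n4:part/t1/[-]
after 9 — deliver 4→0: n0:coor/t1/[p]
after 10 — deliver 0→2: n2:part/t1/[p]
after 11 — deliver 0→1: n1:part/t1/[p]
after 12 — deliver 0→4: n4:part/t1/[p]
after 13 — deliver 0→3: n3:part/t1/[p]
after 14 — timeout(0): n0:coor/t2/[p]
after 15 — deliver 0→3: n3:part/t2/[p]
after 16 — deliver 3→0: ·
after 17 — deliver 0→4: n4:part/t2/[p]
after 18 — deliver 4→0: ·
after 19 — propose(0,'w'): n0:coor/t3/[p]
after 20 — deliver 0→3: n3:part/t3/[p]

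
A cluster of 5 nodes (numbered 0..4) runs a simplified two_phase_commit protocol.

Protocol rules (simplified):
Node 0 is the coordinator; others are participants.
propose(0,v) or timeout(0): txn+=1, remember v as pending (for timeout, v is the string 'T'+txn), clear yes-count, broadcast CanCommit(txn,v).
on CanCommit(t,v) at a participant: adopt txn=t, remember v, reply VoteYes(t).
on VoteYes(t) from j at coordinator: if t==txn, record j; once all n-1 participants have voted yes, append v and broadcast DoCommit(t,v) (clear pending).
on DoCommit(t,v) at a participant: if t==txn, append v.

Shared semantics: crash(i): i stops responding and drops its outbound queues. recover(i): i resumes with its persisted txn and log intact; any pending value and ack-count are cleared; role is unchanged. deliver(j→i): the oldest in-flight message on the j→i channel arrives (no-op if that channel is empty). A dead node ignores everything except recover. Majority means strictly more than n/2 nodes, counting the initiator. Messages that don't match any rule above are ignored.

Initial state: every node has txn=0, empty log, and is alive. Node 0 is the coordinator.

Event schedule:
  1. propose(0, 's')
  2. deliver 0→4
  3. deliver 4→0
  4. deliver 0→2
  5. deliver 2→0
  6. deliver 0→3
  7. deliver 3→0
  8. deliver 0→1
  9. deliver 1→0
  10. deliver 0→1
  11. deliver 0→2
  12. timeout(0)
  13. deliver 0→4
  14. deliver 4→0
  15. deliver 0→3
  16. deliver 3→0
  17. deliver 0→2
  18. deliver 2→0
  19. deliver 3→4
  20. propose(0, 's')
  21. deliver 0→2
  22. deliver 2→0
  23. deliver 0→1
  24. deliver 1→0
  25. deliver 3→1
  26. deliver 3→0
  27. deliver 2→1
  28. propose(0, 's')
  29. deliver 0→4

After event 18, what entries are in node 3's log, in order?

after 1 — propose(0,'s'): n0:coor/t1/[-]
after 2 — deliver 0→4: n4:part/t1/[-]
after 3 — deliver 4→0: ·
after 4 — deliver 0→2: n2:part/t1/[-]
after 5 — deliver 2→0: ·
after 6 — deliver 0→3: n3:part/t1/[-]
after 7 — deliver 3→0: ·
after 8 — deliver 0→1: n1:part/t1/[-]
after 9 — deliver 1→0: n0:coor/t1/[s]
after 10 — deliver 0→1: n1:part/t1/[s]
after 11 — deliver 0→2: n2:part/t1/[s]
after 12 — timeout(0): n0:coor/t2/[s]
after 13 — deliver 0→4: n4:part/t1/[s]
after 14 — deliver 4→0: ·
after 15 — deliver 0→3: n3:part/t1/[s]
after 16 — deliver 3→0: ·
after 17 — deliver 0→2: n2:part/t2/[s]
after 18 — deliver 2→0: ·

s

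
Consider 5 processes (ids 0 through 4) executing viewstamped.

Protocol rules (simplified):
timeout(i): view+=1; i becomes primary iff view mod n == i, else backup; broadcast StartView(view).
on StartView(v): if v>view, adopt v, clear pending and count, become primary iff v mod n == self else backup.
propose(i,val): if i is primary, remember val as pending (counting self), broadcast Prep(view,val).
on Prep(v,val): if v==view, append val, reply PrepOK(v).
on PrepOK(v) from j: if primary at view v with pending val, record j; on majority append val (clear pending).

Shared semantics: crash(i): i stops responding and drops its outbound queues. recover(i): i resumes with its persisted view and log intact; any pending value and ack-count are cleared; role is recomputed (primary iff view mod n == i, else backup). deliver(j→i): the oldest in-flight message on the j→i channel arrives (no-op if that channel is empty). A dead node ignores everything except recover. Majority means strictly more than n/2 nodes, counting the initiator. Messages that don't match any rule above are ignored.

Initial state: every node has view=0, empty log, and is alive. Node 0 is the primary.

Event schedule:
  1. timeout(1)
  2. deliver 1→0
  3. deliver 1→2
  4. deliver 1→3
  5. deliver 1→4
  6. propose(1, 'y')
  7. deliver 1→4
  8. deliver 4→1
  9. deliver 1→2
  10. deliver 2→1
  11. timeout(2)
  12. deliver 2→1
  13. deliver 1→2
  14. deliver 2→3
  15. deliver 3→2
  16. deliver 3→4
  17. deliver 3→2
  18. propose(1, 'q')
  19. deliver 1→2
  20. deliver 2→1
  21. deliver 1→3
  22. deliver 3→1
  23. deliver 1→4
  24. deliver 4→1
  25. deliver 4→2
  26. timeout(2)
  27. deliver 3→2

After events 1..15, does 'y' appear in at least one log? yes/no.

1. timeout(1):  <1:prim v1 ->
2. deliver 1→0:  <0:back v1 ->
3. deliver 1→2:  <2:back v1 ->
4. deliver 1→3:  <3:back v1 ->
5. deliver 1→4:  <4:back v1 ->
6. propose(1,'y'):  nop
7. deliver 1→4:  <4:back v1 y>
8. deliver 4→1:  nop
9. deliver 1→2:  <2:back v1 y>
10. deliver 2→1:  <1:prim v1 y>
11. timeout(2):  <2:prim v2 y>
12. deliver 2→1:  <1:back v2 y>
13. deliver 1→2:  nop
14. deliver 2→3:  <3:back v2 ->
15. deliver 3→2:  nop

yes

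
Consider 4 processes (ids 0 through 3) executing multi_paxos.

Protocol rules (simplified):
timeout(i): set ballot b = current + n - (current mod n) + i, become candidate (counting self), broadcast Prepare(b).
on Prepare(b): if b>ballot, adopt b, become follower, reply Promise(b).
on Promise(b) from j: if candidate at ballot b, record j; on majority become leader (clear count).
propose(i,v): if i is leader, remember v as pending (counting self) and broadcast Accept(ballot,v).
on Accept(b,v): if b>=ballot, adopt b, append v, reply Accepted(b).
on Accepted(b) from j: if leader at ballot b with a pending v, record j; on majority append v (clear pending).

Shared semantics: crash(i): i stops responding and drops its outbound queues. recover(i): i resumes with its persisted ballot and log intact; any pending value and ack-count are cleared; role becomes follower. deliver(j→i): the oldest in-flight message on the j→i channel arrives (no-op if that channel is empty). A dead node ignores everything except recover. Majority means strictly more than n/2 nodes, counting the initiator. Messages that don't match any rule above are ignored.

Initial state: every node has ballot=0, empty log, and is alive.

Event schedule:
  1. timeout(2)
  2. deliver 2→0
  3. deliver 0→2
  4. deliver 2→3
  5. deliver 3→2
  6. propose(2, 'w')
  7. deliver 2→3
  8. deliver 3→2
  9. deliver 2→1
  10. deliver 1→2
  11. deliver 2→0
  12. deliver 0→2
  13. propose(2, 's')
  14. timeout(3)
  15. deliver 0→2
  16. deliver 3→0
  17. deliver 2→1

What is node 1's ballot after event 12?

6

1. timeout(2):  <2:cand b6 ->
2. deliver 2→0:  <0:foll b6 ->
3. deliver 0→2:  nop
4. deliver 2→3:  <3:foll b6 ->
5. deliver 3→2:  <2:lead b6 ->
6. propose(2,'w'):  nop
7. deliver 2→3:  <3:foll b6 w>
8. deliver 3→2:  nop
9. deliver 2→1:  <1:foll b6 ->
10. deliver 1→2:  nop
11. deliver 2→0:  <0:foll b6 w>
12. deliver 0→2:  <2:lead b6 w>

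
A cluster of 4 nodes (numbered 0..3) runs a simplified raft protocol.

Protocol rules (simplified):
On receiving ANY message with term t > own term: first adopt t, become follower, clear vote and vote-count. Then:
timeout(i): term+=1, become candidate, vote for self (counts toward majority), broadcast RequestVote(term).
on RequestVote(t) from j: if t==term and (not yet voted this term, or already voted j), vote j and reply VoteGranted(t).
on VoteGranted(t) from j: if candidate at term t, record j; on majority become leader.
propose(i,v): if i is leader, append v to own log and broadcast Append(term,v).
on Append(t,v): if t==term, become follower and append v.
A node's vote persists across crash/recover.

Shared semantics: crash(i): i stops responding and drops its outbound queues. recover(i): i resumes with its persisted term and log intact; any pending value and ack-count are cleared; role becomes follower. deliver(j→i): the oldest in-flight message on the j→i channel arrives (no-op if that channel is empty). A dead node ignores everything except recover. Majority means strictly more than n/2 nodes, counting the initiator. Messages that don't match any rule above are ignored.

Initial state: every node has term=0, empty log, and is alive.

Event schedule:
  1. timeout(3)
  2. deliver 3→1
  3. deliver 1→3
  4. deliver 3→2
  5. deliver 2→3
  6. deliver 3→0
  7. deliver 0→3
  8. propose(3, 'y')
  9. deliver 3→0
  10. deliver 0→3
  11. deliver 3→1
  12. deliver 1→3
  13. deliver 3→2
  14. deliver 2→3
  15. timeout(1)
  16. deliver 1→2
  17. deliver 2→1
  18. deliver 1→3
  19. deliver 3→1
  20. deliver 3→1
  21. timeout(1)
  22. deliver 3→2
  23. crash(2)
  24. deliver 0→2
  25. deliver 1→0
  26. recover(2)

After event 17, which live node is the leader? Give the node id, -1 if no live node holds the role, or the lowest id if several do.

1. timeout(3):  <3:cand t1 ->
2. deliver 3→1:  <1:foll t1 ->
3. deliver 1→3:  nop
4. deliver 3→2:  <2:foll t1 ->
5. deliver 2→3:  <3:lead t1 ->
6. deliver 3→0:  <0:foll t1 ->
7. deliver 0→3:  nop
8. propose(3,'y'):  <3:lead t1 y>
9. deliver 3→0:  <0:foll t1 y>
10. deliver 0→3:  nop
11. deliver 3→1:  <1:foll t1 y>
12. deliver 1→3:  nop
13. deliver 3→2:  <2:foll t1 y>
14. deliver 2→3:  nop
15. timeout(1):  <1:cand t2 y>
16. deliver 1→2:  <2:foll t2 y>
17. deliver 2→1:  nop

3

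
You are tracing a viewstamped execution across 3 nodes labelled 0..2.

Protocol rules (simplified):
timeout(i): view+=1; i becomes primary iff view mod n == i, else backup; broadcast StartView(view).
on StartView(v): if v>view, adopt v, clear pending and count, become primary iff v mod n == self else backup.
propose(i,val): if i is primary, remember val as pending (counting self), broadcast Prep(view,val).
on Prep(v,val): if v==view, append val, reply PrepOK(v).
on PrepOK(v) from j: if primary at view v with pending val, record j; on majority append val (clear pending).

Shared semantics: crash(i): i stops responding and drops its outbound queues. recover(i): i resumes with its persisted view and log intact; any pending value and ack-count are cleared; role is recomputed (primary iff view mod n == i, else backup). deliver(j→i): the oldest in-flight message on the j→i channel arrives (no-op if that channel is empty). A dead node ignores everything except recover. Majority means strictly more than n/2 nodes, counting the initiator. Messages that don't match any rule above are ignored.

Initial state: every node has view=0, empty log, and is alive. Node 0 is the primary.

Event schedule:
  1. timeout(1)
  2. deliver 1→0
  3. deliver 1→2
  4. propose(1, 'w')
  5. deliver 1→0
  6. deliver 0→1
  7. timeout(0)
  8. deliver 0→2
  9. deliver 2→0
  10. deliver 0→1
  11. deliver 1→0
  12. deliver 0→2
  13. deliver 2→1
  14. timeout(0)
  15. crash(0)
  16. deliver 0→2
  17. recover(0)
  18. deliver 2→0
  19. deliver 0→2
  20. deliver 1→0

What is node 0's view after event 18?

3

[1] timeout(1) → N1(prim v1 [-])
[2] deliver 1→0 → N0(back v1 [-])
[3] deliver 1→2 → N2(back v1 [-])
[4] propose(1,'w') → ∅
[5] deliver 1→0 → N0(back v1 [w])
[6] deliver 0→1 → N1(prim v1 [w])
[7] timeout(0) → N0(back v2 [w])
[8] deliver 0→2 → N2(prim v2 [-])
[9] deliver 2→0 → ∅
[10] deliver 0→1 → N1(back v2 [w])
[11] deliver 1→0 → ∅
[12] deliver 0→2 → ∅
[13] deliver 2→1 → ∅
[14] timeout(0) → N0(prim v3 [w])
[15] crash(0) → N0(✗prim v3 [w])
[16] deliver 0→2 → ∅
[17] recover(0) → N0(prim v3 [w])
[18] deliver 2→0 → ∅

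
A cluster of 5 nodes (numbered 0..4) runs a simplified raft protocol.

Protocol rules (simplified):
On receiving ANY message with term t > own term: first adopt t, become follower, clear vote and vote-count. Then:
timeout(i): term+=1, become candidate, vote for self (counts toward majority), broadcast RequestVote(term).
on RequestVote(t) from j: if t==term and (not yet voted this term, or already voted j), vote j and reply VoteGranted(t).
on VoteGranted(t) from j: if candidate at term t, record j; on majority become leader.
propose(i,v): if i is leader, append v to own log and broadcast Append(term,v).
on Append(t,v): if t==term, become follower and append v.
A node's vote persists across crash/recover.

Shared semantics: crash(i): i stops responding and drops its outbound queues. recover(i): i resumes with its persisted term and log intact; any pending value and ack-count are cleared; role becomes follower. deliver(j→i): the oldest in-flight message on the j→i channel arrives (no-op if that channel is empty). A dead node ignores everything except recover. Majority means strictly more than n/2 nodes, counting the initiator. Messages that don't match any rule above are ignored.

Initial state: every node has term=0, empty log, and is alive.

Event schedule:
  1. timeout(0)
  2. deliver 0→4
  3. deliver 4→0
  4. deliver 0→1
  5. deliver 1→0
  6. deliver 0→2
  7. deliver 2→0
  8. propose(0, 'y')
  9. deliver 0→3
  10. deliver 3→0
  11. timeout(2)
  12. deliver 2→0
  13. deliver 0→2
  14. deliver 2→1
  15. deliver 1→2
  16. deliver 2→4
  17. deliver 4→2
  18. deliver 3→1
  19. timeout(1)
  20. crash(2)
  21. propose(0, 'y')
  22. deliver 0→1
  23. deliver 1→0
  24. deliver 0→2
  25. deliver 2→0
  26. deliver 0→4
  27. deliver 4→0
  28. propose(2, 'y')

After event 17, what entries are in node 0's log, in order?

y

e1 timeout(0): 0[cand,t=1,-]
e2 deliver 0→4: 4[foll,t=1,-]
e3 deliver 4→0: ·
e4 deliver 0→1: 1[foll,t=1,-]
e5 deliver 1→0: 0[lead,t=1,-]
e6 deliver 0→2: 2[foll,t=1,-]
e7 deliver 2→0: ·
e8 propose(0,'y'): 0[lead,t=1,y]
e9 deliver 0→3: 3[foll,t=1,-]
e10 deliver 3→0: ·
e11 timeout(2): 2[cand,t=2,-]
e12 deliver 2→0: 0[foll,t=2,y]
e13 deliver 0→2: ·
e14 deliver 2→1: 1[foll,t=2,-]
e15 deliver 1→2: ·
e16 deliver 2→4: 4[foll,t=2,-]
e17 deliver 4→2: 2[lead,t=2,-]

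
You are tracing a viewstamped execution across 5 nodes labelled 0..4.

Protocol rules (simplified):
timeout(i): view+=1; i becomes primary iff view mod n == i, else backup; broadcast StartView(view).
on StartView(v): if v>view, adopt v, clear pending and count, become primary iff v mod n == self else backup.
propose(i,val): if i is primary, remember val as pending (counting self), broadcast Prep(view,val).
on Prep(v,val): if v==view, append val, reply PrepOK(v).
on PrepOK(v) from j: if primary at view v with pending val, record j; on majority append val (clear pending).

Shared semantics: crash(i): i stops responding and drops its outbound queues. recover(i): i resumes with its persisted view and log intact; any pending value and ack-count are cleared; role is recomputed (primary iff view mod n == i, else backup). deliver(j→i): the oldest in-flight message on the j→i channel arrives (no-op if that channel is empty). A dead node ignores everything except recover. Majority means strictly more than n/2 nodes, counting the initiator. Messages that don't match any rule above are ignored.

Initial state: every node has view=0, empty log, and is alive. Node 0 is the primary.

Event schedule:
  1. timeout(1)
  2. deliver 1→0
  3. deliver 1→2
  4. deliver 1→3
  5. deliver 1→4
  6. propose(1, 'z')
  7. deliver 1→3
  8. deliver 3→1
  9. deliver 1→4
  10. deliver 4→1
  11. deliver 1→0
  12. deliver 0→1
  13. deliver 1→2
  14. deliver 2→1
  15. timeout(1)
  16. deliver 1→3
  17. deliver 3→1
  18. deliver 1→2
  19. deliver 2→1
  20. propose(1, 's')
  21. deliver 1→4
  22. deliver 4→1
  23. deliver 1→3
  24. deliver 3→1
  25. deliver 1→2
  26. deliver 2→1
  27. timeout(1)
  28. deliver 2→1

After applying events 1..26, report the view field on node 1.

1. timeout(1):  <1:prim v1 ->
2. deliver 1→0:  <0:back v1 ->
3. deliver 1→2:  <2:back v1 ->
4. deliver 1→3:  <3:back v1 ->
5. deliver 1→4:  <4:back v1 ->
6. propose(1,'z'):  nop
7. deliver 1→3:  <3:back v1 z>
8. deliver 3→1:  nop
9. deliver 1→4:  <4:back v1 z>
10. deliver 4→1:  <1:prim v1 z>
11. deliver 1→0:  <0:back v1 z>
12. deliver 0→1:  nop
13. deliver 1→2:  <2:back v1 z>
14. deliver 2→1:  nop
15. timeout(1):  <1:back v2 z>
16. deliver 1→3:  <3:back v2 z>
17. deliver 3→1:  nop
18. deliver 1→2:  <2:prim v2 z>
19. deliver 2→1:  nop
20. propose(1,'s'):  nop
21. deliver 1→4:  <4:back v2 z>
22. deliver 4→1:  nop
23. deliver 1→3:  nop
24. deliver 3→1:  nop
25. deliver 1→2:  nop
26. deliver 2→1:  nop

2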